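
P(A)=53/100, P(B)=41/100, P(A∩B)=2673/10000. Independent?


P(A)×P(B) = 2173/10000
P(A∩B) = 2673/10000
Not equal → NOT independent

No, not independent


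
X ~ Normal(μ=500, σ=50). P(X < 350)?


z = (350-500)/50 = -3.0
P(Z < -3.0) = 0.0013

P(X < 350) ≈ 0.0013


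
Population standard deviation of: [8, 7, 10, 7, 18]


Mean = 50/5 = 10
  (8-10)²=4
  (7-10)²=9
  (10-10)²=0
  (7-10)²=9
  (18-10)²=64
Σ(x-μ)² = 86
σ² = 86/5

σ = √(86/5) ≈ 4.1473


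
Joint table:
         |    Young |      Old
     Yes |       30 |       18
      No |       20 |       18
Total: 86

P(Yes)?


P(Yes) = (30+18)/86 = 48/86 = 24/43

P(Yes) = 24/43 ≈ 55.81%


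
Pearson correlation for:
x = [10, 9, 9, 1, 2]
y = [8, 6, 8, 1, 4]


n=5, Σx=31, Σy=27, Σxy=215, Σx²=267, Σy²=181
r = (5×215 - 31×27)/√((5×267 - 31²)(5×181 - 27²))
= 238/√(374×176) = 238/√65824 ≈ 238/256.5619 ≈ 0.9277

r ≈ 0.9277


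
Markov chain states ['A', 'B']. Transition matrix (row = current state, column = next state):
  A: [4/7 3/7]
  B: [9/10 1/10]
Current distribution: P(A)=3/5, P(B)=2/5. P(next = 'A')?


P(next=A) = Σᵢ P(now=i)×P(i→A)
= 3/5×4/7 + 2/5×9/10
= 12/35 + 9/25 = 123/175

P = 123/175 ≈ 0.7029


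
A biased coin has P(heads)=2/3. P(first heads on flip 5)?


Geometric: P(X=5) = (1-p)^(k-1)×p = (1/3)^4×2/3 = 2/243

P(X=5) = 2/243 ≈ 0.82%


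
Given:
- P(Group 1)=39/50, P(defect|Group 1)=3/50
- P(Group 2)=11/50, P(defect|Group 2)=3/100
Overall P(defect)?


P(B) = Σ P(B|Aᵢ)×P(Aᵢ)
  3/50×39/50 = 117/2500
  3/100×11/50 = 33/5000
Sum = 267/5000

P(defect) = 267/5000 ≈ 5.34%


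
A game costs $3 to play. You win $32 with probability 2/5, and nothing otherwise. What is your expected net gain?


E[gain] = (32-3)×2/5 + (-3)×3/5
= 58/5 - 9/5 = 49/5

Expected net gain = $49/5 ≈ $9.80


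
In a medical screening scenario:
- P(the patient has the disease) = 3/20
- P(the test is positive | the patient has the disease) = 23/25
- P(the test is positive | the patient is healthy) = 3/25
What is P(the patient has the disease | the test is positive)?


Using Bayes' theorem:
P(A|B) = P(B|A)·P(A) / P(B)

P(the test is positive) = 23/25 × 3/20 + 3/25 × 17/20
= 69/500 + 51/500 = 6/25

P(the patient has the disease|the test is positive) = (69/500) / (6/25) = 23/40

P(the patient has the disease|the test is positive) = 23/40 ≈ 57.50%


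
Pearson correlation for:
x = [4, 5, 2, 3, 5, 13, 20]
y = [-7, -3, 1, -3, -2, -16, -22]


n=7, Σx=52, Σy=-52, Σxy=-708, Σx²=648, Σy²=812
r = (7×(-708) - 52×(-52))/√((7×648 - 52²)(7×812 - (-52)²))
= -2252/√(1832×2980) = -2252/√5459360 ≈ -2252/2336.5273 ≈ -0.9638

r ≈ -0.9638


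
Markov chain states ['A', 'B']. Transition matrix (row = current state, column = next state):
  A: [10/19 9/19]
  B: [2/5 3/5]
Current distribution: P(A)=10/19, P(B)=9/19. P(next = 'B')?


P(next=B) = Σᵢ P(now=i)×P(i→B)
= 10/19×9/19 + 9/19×3/5
= 90/361 + 27/95 = 963/1805

P = 963/1805 ≈ 0.5335


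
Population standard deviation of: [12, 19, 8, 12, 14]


Mean = 65/5 = 13
  (12-13)²=1
  (19-13)²=36
  (8-13)²=25
  (12-13)²=1
  (14-13)²=1
Σ(x-μ)² = 64
σ² = 64/5

σ = √(64/5) ≈ 3.5777


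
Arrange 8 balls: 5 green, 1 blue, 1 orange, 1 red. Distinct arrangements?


8!/(5!×1!×1!×1!) = 336

336


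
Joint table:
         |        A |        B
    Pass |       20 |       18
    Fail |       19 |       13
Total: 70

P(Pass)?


P(Pass) = (20+18)/70 = 38/70 = 19/35

P(Pass) = 19/35 ≈ 54.29%


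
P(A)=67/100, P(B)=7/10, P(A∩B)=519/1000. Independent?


P(A)×P(B) = 469/1000
P(A∩B) = 519/1000
Not equal → NOT independent

No, not independent


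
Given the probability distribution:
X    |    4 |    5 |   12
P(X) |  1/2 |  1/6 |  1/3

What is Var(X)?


E[X] = 41/6
E[X²] = 361/6
Var(X) = E[X²] - (E[X])² = 361/6 - 1681/36 = 485/36

Var(X) = 485/36 ≈ 13.4722


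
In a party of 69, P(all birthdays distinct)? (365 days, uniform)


P(all different) = Π(365-i)/365 for i=0..68
= (365/365)×(364/365)×...×(297/365)
= 0.001036

P ≈ 0.0010 ≈ 0.10%


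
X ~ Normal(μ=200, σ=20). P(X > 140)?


z = (140-200)/20 = -3.0
P(X > 140) = 1 - P(Z ≤ -3.0) = 1 - 0.0013 = 0.9987

P(X > 140) ≈ 0.9987


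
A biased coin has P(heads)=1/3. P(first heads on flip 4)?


Geometric: P(X=4) = (1-p)^(k-1)×p = (2/3)^3×1/3 = 8/81

P(X=4) = 8/81 ≈ 9.88%


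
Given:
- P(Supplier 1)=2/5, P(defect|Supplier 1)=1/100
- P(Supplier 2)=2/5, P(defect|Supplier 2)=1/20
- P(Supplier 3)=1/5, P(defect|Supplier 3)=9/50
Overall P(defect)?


P(B) = Σ P(B|Aᵢ)×P(Aᵢ)
  1/100×2/5 = 1/250
  1/20×2/5 = 1/50
  9/50×1/5 = 9/250
Sum = 3/50

P(defect) = 3/50 ≈ 6.00%


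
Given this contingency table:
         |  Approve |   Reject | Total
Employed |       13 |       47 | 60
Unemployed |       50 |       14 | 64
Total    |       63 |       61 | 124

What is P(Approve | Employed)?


P(Approve | Employed) = 13/(13+47) = 13/60

P(Approve|Employed) = 13/60 ≈ 21.67%


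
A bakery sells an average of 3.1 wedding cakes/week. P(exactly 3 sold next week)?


Poisson(λ=3.1): P(X=3) = e^(-λ)×λ^k/k!
= e^(-3.1) × 3.1^3 / 3!
≈ 0.04504920239 × 29.791 / 6 ≈ 0.223677

P(X=3) ≈ 0.223677 ≈ 22.37%


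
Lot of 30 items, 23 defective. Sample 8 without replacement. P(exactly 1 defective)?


Hypergeometric: C(23,1)×C(7,7)/C(30,8)
= 23×1/5852925 = 1/254475

P(X=1) = 1/254475 ≈ 0.00%


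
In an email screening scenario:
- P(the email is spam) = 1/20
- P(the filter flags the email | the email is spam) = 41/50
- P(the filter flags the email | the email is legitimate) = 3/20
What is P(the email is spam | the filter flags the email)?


Using Bayes' theorem:
P(A|B) = P(B|A)·P(A) / P(B)

P(the filter flags the email) = 41/50 × 1/20 + 3/20 × 19/20
= 41/1000 + 57/400 = 367/2000

P(the email is spam|the filter flags the email) = (41/1000) / (367/2000) = 82/367

P(the email is spam|the filter flags the email) = 82/367 ≈ 22.34%


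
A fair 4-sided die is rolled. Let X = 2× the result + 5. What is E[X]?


E[die] = (1+4)/2 = 5/2
E[X] = 2×5/2 + 5 = 10

E[X] = 10


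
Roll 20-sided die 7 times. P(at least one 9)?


P(no 9)^7 = (19/20)^7 = 893871739/1280000000
P(≥1) = 1 - 893871739/1280000000 = 386128261/1280000000

P = 386128261/1280000000 ≈ 30.17%


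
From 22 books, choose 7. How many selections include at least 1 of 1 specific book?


Complement: C(22,7) - C(21,7) = 170544 - 116280 = 54264

54264


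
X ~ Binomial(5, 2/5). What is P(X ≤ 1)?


P(X ≤ 1) = Σ P(X=i) for i=0..1
P(X=0) = 243/3125
P(X=1) = 162/625
Sum = 1053/3125

P(X ≤ 1) = 1053/3125 ≈ 33.70%


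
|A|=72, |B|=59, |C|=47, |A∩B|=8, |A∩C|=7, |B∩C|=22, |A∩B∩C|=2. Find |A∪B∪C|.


|A∪B∪C| = 72+59+47-8-7-22+2 = 143

|A∪B∪C| = 143


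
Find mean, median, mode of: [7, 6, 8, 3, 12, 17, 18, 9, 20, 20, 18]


Sorted: [3, 6, 7, 8, 9, 12, 17, 18, 18, 20, 20]
Mean = 138/11
Median = 12
Freq: {7: 1, 6: 1, 8: 1, 3: 1, 12: 1, 17: 1, 18: 2, 9: 1, 20: 2}
Mode: [18, 20]

Mean=138/11, Median=12, Mode=[18, 20]


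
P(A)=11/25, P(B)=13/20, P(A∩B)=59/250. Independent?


P(A)×P(B) = 143/500
P(A∩B) = 59/250
Not equal → NOT independent

No, not independent


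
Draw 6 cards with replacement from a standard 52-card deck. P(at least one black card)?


P(not a black card) = 26/52 = 1/2
P(none in 6 draws) = (1/2)^6 = 1/64
P(≥1 black card) = 1 - 1/64 = 63/64

P = 63/64 ≈ 98.44%


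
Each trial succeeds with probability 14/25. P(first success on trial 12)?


Geometric: P(X=12) = (1-p)^(k-1)×p = (11/25)^11×14/25 = 3994363388554/59604644775390625

P(X=12) = 3994363388554/59604644775390625 ≈ 0.01%


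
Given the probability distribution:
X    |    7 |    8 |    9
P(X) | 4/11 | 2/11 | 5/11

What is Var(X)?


E[X] = 89/11
E[X²] = 729/11
Var(X) = E[X²] - (E[X])² = 729/11 - 7921/121 = 98/121

Var(X) = 98/121 ≈ 0.8099


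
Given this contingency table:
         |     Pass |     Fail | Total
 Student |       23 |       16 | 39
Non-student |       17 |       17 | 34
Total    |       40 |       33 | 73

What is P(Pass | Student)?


P(Pass | Student) = 23/(23+16) = 23/39

P(Pass|Student) = 23/39 ≈ 58.97%


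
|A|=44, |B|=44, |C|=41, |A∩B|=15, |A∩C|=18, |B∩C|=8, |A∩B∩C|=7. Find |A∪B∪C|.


|A∪B∪C| = 44+44+41-15-18-8+7 = 95

|A∪B∪C| = 95


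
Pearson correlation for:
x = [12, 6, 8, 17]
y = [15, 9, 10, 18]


n=4, Σx=43, Σy=52, Σxy=620, Σx²=533, Σy²=730
r = (4×620 - 43×52)/√((4×533 - 43²)(4×730 - 52²))
= 244/√(283×216) = 244/√61128 ≈ 244/247.2408 ≈ 0.9869

r ≈ 0.9869


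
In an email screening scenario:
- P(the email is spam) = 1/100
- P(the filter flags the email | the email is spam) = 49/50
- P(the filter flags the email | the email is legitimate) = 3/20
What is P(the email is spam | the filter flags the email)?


Using Bayes' theorem:
P(A|B) = P(B|A)·P(A) / P(B)

P(the filter flags the email) = 49/50 × 1/100 + 3/20 × 99/100
= 49/5000 + 297/2000 = 1583/10000

P(the email is spam|the filter flags the email) = (49/5000) / (1583/10000) = 98/1583

P(the email is spam|the filter flags the email) = 98/1583 ≈ 6.19%


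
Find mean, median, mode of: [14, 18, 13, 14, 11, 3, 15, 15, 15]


Sorted: [3, 11, 13, 14, 14, 15, 15, 15, 18]
Mean = 118/9
Median = 14
Freq: {14: 2, 18: 1, 13: 1, 11: 1, 3: 1, 15: 3}
Mode: [15]

Mean=118/9, Median=14, Mode=15


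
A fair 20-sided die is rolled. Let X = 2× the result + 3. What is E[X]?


E[die] = (1+20)/2 = 21/2
E[X] = 2×21/2 + 3 = 24

E[X] = 24


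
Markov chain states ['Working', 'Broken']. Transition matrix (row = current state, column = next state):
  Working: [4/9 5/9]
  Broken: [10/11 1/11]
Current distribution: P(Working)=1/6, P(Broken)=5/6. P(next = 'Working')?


P(next=Working) = Σᵢ P(now=i)×P(i→Working)
= 1/6×4/9 + 5/6×10/11
= 2/27 + 25/33 = 247/297

P = 247/297 ≈ 0.8316


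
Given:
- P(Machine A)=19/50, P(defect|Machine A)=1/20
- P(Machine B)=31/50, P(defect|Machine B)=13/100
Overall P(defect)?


P(B) = Σ P(B|Aᵢ)×P(Aᵢ)
  1/20×19/50 = 19/1000
  13/100×31/50 = 403/5000
Sum = 249/2500

P(defect) = 249/2500 ≈ 9.96%


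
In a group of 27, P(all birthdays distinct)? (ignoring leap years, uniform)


P(all different) = Π(365-i)/365 for i=0..26
= (365/365)×(364/365)×...×(339/365)
= 0.373141

P ≈ 0.3731 ≈ 37.31%


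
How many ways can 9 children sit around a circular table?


Circular arrangements of 9 distinct objects: fix one position to break rotational symmetry.
(n-1)! = 8! = 40320

40320


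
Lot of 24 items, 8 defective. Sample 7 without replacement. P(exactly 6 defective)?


Hypergeometric: C(8,6)×C(16,1)/C(24,7)
= 28×16/346104 = 56/43263

P(X=6) = 56/43263 ≈ 0.13%


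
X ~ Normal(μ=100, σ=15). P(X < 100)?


z = (100-100)/15 = 0.0
P(Z < 0.0) = 0.5000

P(X < 100) ≈ 0.5000


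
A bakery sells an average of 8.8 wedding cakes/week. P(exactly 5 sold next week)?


Poisson(λ=8.8): P(X=5) = e^(-λ)×λ^k/k!
= e^(-8.8) × 8.8^5 / 5!
≈ 0.0001507330751 × 52773.19168 / 120 ≈ 0.066289

P(X=5) ≈ 0.066289 ≈ 6.63%


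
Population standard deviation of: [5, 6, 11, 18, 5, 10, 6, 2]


Mean = 63/8
  (5-63/8)²=529/64
  (6-63/8)²=225/64
  (11-63/8)²=625/64
  (18-63/8)²=6561/64
  (5-63/8)²=529/64
  (10-63/8)²=289/64
  (6-63/8)²=225/64
  (2-63/8)²=2209/64
Σ(x-μ)² = 1399/8
σ² = (1399/8)/8 = 1399/64

σ = √(1399/64) ≈ 4.6754


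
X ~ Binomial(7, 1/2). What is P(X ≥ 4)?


P(X ≥ 4) = Σ P(X=i) for i=4..7
P(X=4) = 35/128
P(X=5) = 21/128
P(X=6) = 7/128
P(X=7) = 1/128
Sum = 1/2

P(X ≥ 4) = 1/2 ≈ 50.00%


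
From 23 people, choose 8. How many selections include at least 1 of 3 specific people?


Complement: C(23,8) - C(20,8) = 490314 - 125970 = 364344

364344


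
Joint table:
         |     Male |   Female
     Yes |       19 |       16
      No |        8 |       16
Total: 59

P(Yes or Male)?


P(Yes∨Male) = P(Yes) + P(Male) - P(Yes∧Male)
= (35 + 27 - 19)/59 = 43/59

P = 43/59 ≈ 72.88%


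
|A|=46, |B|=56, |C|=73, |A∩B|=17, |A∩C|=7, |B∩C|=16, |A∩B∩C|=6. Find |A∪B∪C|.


|A∪B∪C| = 46+56+73-17-7-16+6 = 141

|A∪B∪C| = 141


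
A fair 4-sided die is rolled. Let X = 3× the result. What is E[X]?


E[die] = (1+4)/2 = 5/2
E[X] = 3 × 5/2 = 15/2

E[X] = 15/2


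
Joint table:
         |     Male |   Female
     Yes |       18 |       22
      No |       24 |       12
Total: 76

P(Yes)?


P(Yes) = (18+22)/76 = 40/76 = 10/19

P(Yes) = 10/19 ≈ 52.63%


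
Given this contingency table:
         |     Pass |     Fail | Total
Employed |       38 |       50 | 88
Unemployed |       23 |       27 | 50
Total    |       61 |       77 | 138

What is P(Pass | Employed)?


P(Pass | Employed) = 38/(38+50) = 38/88 = 19/44

P(Pass|Employed) = 19/44 ≈ 43.18%


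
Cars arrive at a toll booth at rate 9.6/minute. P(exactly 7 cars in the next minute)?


Poisson(λ=9.6): P(X=7) = e^(-λ)×λ^k/k!
= e^(-9.6) × 9.6^7 / 7!
≈ 6.772873649e-05 × 7514474.78108 / 5040 ≈ 0.100981

P(X=7) ≈ 0.100981 ≈ 10.10%


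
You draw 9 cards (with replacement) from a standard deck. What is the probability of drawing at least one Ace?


P(not a Ace) = 48/52 = 12/13
P(none in 9 draws) = (12/13)^9 = 5159780352/10604499373
P(≥1 Ace) = 1 - 5159780352/10604499373 = 5444719021/10604499373

P = 5444719021/10604499373 ≈ 51.34%


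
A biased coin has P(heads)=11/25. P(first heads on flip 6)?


Geometric: P(X=6) = (1-p)^(k-1)×p = (14/25)^5×11/25 = 5916064/244140625

P(X=6) = 5916064/244140625 ≈ 2.42%


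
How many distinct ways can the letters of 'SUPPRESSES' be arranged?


Letters: 10, freq: {'S': 4, 'U': 1, 'P': 2, 'R': 1, 'E': 2}
10!/(4!×1!×2!×1!×2!) = 3628800/96 = 37800

37800


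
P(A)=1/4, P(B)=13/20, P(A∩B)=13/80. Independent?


P(A)×P(B) = 13/80
P(A∩B) = 13/80
Equal ✓ → Independent

Yes, independent


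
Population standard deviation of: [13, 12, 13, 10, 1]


Mean = 49/5
  (13-49/5)²=256/25
  (12-49/5)²=121/25
  (13-49/5)²=256/25
  (10-49/5)²=1/25
  (1-49/5)²=1936/25
Σ(x-μ)² = 514/5
σ² = (514/5)/5 = 514/25

σ = √(514/25) ≈ 4.5343


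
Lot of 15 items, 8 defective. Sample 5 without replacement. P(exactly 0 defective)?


Hypergeometric: C(8,0)×C(7,5)/C(15,5)
= 1×21/3003 = 1/143

P(X=0) = 1/143 ≈ 0.70%


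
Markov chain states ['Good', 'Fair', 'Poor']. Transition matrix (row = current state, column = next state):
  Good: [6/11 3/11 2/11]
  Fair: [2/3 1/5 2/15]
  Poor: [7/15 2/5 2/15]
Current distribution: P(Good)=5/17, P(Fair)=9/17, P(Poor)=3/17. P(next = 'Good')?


P(next=Good) = Σᵢ P(now=i)×P(i→Good)
= 5/17×6/11 + 9/17×2/3 + 3/17×7/15
= 30/187 + 6/17 + 7/85 = 557/935

P = 557/935 ≈ 0.5957


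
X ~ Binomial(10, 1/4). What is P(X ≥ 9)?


P(X ≥ 9) = Σ P(X=i) for i=9..10
P(X=9) = 15/524288
P(X=10) = 1/1048576
Sum = 31/1048576

P(X ≥ 9) = 31/1048576 ≈ 0.00%


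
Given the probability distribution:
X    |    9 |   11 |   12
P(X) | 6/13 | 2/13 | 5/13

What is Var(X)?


E[X] = 136/13
E[X²] = 1448/13
Var(X) = E[X²] - (E[X])² = 1448/13 - 18496/169 = 328/169

Var(X) = 328/169 ≈ 1.9408


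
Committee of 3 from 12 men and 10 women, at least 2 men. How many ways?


Count by #men:
  2M,1W: C(12,2)×C(10,1)=660
  3M,0W: C(12,3)×C(10,0)=220
Total = 880

880


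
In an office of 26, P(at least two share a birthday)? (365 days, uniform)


P(all different) = Π(365-i)/365 for i=0..25
= 0.401759
P(match) = 1 - 0.401759 = 0.598241

P ≈ 0.5982 ≈ 59.82%


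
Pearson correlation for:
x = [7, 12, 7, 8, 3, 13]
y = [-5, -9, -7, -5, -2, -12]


n=6, Σx=50, Σy=-40, Σxy=-394, Σx²=484, Σy²=328
r = (6×(-394) - 50×(-40))/√((6×484 - 50²)(6×328 - (-40)²))
= -364/√(404×368) = -364/√148672 ≈ -364/385.5801 ≈ -0.9440

r ≈ -0.9440


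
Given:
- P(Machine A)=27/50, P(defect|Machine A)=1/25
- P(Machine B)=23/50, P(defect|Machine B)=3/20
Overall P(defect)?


P(B) = Σ P(B|Aᵢ)×P(Aᵢ)
  1/25×27/50 = 27/1250
  3/20×23/50 = 69/1000
Sum = 453/5000

P(defect) = 453/5000 ≈ 9.06%


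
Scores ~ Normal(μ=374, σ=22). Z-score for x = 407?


z = (x - μ)/σ = (407 - 374)/22 = 1.5

z = 1.5


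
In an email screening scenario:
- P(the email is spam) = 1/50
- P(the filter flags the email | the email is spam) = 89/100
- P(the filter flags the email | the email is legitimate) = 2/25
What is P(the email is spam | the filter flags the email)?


Using Bayes' theorem:
P(A|B) = P(B|A)·P(A) / P(B)

P(the filter flags the email) = 89/100 × 1/50 + 2/25 × 49/50
= 89/5000 + 49/625 = 481/5000

P(the email is spam|the filter flags the email) = (89/5000) / (481/5000) = 89/481

P(the email is spam|the filter flags the email) = 89/481 ≈ 18.50%


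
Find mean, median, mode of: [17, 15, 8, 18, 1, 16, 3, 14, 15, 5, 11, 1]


Sorted: [1, 1, 3, 5, 8, 11, 14, 15, 15, 16, 17, 18]
Mean = 124/12 = 31/3
Median = 25/2
Freq: {17: 1, 15: 2, 8: 1, 18: 1, 1: 2, 16: 1, 3: 1, 14: 1, 5: 1, 11: 1}
Mode: [1, 15]

Mean=31/3, Median=25/2, Mode=[1, 15]


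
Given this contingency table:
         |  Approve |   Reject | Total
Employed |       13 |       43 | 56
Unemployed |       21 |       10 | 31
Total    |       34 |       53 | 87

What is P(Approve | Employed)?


P(Approve | Employed) = 13/(13+43) = 13/56

P(Approve|Employed) = 13/56 ≈ 23.21%


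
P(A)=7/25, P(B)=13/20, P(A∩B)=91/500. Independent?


P(A)×P(B) = 91/500
P(A∩B) = 91/500
Equal ✓ → Independent

Yes, independent


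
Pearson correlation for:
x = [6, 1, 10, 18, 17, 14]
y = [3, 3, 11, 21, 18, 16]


n=6, Σx=66, Σy=72, Σxy=1039, Σx²=946, Σy²=1160
r = (6×1039 - 66×72)/√((6×946 - 66²)(6×1160 - 72²))
= 1482/√(1320×1776) = 1482/√2344320 ≈ 1482/1531.1172 ≈ 0.9679

r ≈ 0.9679


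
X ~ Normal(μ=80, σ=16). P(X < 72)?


z = (72-80)/16 = -0.5
P(Z < -0.5) = 0.3085

P(X < 72) ≈ 0.3085


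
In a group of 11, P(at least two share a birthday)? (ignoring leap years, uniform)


P(all different) = Π(365-i)/365 for i=0..10
= 0.858859
P(match) = 1 - 0.858859 = 0.141141

P ≈ 0.1411 ≈ 14.11%


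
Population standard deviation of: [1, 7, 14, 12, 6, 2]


Mean = 42/6 = 7
  (1-7)²=36
  (7-7)²=0
  (14-7)²=49
  (12-7)²=25
  (6-7)²=1
  (2-7)²=25
Σ(x-μ)² = 136
σ² = 136/6 = 68/3

σ = √(68/3) ≈ 4.7610


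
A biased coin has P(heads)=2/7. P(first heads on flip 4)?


Geometric: P(X=4) = (1-p)^(k-1)×p = (5/7)^3×2/7 = 250/2401

P(X=4) = 250/2401 ≈ 10.41%


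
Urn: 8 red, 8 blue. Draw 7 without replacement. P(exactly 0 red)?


Hypergeometric: C(8,0)×C(8,7)/C(16,7)
= 1×8/11440 = 1/1430

P(X=0) = 1/1430 ≈ 0.07%


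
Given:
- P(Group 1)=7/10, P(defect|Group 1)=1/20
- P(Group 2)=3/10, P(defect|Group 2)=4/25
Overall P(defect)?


P(B) = Σ P(B|Aᵢ)×P(Aᵢ)
  1/20×7/10 = 7/200
  4/25×3/10 = 6/125
Sum = 83/1000

P(defect) = 83/1000 ≈ 8.30%


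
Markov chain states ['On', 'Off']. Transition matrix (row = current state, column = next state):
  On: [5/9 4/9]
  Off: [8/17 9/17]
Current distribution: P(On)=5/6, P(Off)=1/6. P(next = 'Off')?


P(next=Off) = Σᵢ P(now=i)×P(i→Off)
= 5/6×4/9 + 1/6×9/17
= 10/27 + 3/34 = 421/918

P = 421/918 ≈ 0.4586


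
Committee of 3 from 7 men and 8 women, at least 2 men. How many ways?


Count by #men:
  2M,1W: C(7,2)×C(8,1)=168
  3M,0W: C(7,3)×C(8,0)=35
Total = 203

203


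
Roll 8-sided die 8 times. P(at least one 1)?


P(no 1)^8 = (7/8)^8 = 5764801/16777216
P(≥1) = 1 - 5764801/16777216 = 11012415/16777216

P = 11012415/16777216 ≈ 65.64%


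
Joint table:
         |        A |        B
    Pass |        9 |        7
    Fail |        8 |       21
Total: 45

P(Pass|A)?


P(Pass|A) = 9/(9+8) = 9/17

P = 9/17 ≈ 52.94%


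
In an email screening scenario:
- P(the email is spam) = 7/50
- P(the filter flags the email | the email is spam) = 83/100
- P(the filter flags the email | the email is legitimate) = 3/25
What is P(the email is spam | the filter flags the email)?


Using Bayes' theorem:
P(A|B) = P(B|A)·P(A) / P(B)

P(the filter flags the email) = 83/100 × 7/50 + 3/25 × 43/50
= 581/5000 + 129/1250 = 1097/5000

P(the email is spam|the filter flags the email) = (581/5000) / (1097/5000) = 581/1097

P(the email is spam|the filter flags the email) = 581/1097 ≈ 52.96%


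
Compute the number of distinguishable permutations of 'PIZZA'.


Letters: 5, freq: {'P': 1, 'I': 1, 'Z': 2, 'A': 1}
5!/(1!×1!×2!×1!) = 120/2 = 60

60


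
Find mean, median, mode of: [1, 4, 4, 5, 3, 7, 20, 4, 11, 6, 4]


Sorted: [1, 3, 4, 4, 4, 4, 5, 6, 7, 11, 20]
Mean = 69/11
Median = 4
Freq: {1: 1, 4: 4, 5: 1, 3: 1, 7: 1, 20: 1, 11: 1, 6: 1}
Mode: [4]

Mean=69/11, Median=4, Mode=4


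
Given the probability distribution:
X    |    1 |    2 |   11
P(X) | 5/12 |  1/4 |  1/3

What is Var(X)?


E[X] = 55/12
E[X²] = 167/4
Var(X) = E[X²] - (E[X])² = 167/4 - 3025/144 = 2987/144

Var(X) = 2987/144 ≈ 20.7431


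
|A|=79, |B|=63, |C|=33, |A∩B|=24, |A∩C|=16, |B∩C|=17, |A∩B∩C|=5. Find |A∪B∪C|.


|A∪B∪C| = 79+63+33-24-16-17+5 = 123

|A∪B∪C| = 123


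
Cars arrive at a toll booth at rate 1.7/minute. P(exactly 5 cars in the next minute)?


Poisson(λ=1.7): P(X=5) = e^(-λ)×λ^k/k!
= e^(-1.7) × 1.7^5 / 5!
≈ 0.1826835241 × 14.19857 / 120 ≈ 0.021615

P(X=5) ≈ 0.021615 ≈ 2.16%


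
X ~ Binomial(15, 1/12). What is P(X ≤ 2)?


P(X ≤ 2) = Σ P(X=i) for i=0..2
P(X=0) = 4177248169415651/15407021574586368
P(X=1) = 1898749167916205/5135673858195456
P(X=2) = 1208294925037585/5135673858195456
Sum = 13498380448277021/15407021574586368

P(X ≤ 2) = 13498380448277021/15407021574586368 ≈ 87.61%


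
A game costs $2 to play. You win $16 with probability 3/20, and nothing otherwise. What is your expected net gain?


E[gain] = (16-2)×3/20 + (-2)×17/20
= 21/10 - 17/10 = 2/5

Expected net gain = $2/5 ≈ $0.40


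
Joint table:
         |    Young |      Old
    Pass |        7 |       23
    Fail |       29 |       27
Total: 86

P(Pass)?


P(Pass) = (7+23)/86 = 30/86 = 15/43

P(Pass) = 15/43 ≈ 34.88%


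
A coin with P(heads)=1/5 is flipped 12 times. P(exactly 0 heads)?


Binomial: P(X=0) = C(12,0)×p^0×(1-p)^12
= 1 × 1 × 16777216/244140625 = 16777216/244140625

P(X=0) = 16777216/244140625 ≈ 6.87%


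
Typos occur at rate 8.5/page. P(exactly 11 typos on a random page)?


Poisson(λ=8.5): P(X=11) = e^(-λ)×λ^k/k!
= e^(-8.5) × 8.5^11 / 11!
≈ 0.000203468369 × 16734324369 / 39916800 ≈ 0.085300

P(X=11) ≈ 0.085300 ≈ 8.53%


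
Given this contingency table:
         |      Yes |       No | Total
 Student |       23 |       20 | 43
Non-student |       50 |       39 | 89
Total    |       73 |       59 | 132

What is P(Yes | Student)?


P(Yes | Student) = 23/(23+20) = 23/43

P(Yes|Student) = 23/43 ≈ 53.49%


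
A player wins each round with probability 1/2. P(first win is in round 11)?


Geometric: P(X=11) = (1-p)^(k-1)×p = (1/2)^10×1/2 = 1/2048

P(X=11) = 1/2048 ≈ 0.05%


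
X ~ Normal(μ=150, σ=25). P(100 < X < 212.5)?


z₁=(100-150)/25=-2.0, z₂=(212.5-150)/25=2.5
P = Φ(2.5) - Φ(-2.0) = 0.993790 - 0.022750 = 0.971040 ≈ 0.9710

P(100 < X < 212.5) ≈ 0.9710


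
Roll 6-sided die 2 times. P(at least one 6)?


P(no 6)^2 = (5/6)^2 = 25/36
P(≥1) = 1 - 25/36 = 11/36

P = 11/36 ≈ 30.56%


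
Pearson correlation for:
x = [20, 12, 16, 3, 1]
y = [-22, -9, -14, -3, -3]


n=5, Σx=52, Σy=-51, Σxy=-784, Σx²=810, Σy²=779
r = (5×(-784) - 52×(-51))/√((5×810 - 52²)(5×779 - (-51)²))
= -1268/√(1346×1294) = -1268/√1741724 ≈ -1268/1319.7439 ≈ -0.9608

r ≈ -0.9608


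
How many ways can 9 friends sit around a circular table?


Circular arrangements of 9 distinct objects: fix one position to break rotational symmetry.
(n-1)! = 8! = 40320

40320


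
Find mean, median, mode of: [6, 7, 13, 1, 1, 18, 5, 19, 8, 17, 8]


Sorted: [1, 1, 5, 6, 7, 8, 8, 13, 17, 18, 19]
Mean = 103/11
Median = 8
Freq: {6: 1, 7: 1, 13: 1, 1: 2, 18: 1, 5: 1, 19: 1, 8: 2, 17: 1}
Mode: [1, 8]

Mean=103/11, Median=8, Mode=[1, 8]


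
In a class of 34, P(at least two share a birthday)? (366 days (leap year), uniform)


P(all different) = Π(366-i)/366 for i=0..33
= 0.205601
P(match) = 1 - 0.205601 = 0.794399

P ≈ 0.7944 ≈ 79.44%


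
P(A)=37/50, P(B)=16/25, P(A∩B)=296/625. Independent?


P(A)×P(B) = 296/625
P(A∩B) = 296/625
Equal ✓ → Independent

Yes, independent


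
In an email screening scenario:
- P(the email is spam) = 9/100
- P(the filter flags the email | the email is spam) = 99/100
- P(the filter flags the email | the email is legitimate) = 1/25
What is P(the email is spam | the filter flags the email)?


Using Bayes' theorem:
P(A|B) = P(B|A)·P(A) / P(B)

P(the filter flags the email) = 99/100 × 9/100 + 1/25 × 91/100
= 891/10000 + 91/2500 = 251/2000

P(the email is spam|the filter flags the email) = (891/10000) / (251/2000) = 891/1255

P(the email is spam|the filter flags the email) = 891/1255 ≈ 71.00%


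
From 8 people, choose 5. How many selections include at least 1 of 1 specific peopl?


Complement: C(8,5) - C(7,5) = 56 - 21 = 35

35


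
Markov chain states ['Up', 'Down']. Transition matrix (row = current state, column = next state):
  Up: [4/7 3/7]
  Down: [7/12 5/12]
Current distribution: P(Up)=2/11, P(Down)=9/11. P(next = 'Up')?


P(next=Up) = Σᵢ P(now=i)×P(i→Up)
= 2/11×4/7 + 9/11×7/12
= 8/77 + 21/44 = 179/308

P = 179/308 ≈ 0.5812


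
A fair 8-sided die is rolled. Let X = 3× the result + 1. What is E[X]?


E[die] = (1+8)/2 = 9/2
E[X] = 3×9/2 + 1 = 29/2

E[X] = 29/2


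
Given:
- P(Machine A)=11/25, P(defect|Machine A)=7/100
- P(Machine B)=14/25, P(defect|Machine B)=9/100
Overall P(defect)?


P(B) = Σ P(B|Aᵢ)×P(Aᵢ)
  7/100×11/25 = 77/2500
  9/100×14/25 = 63/1250
Sum = 203/2500

P(defect) = 203/2500 ≈ 8.12%


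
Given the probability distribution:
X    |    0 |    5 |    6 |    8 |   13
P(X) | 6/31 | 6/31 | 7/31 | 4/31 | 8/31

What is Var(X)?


E[X] = 208/31
E[X²] = 2010/31
Var(X) = E[X²] - (E[X])² = 2010/31 - 43264/961 = 19046/961

Var(X) = 19046/961 ≈ 19.8189


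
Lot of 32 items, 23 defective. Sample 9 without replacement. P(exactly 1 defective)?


Hypergeometric: C(23,1)×C(9,8)/C(32,9)
= 23×9/28048800 = 69/9349600

P(X=1) = 69/9349600 ≈ 0.00%


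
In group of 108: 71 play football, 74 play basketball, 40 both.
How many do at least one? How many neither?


|A∪B| = 71+74-40 = 105
Neither = 108-105 = 3

At least one: 105; Neither: 3


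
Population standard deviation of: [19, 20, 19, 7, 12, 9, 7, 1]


Mean = 94/8 = 47/4
  (19-47/4)²=841/16
  (20-47/4)²=1089/16
  (19-47/4)²=841/16
  (7-47/4)²=361/16
  (12-47/4)²=1/16
  (9-47/4)²=121/16
  (7-47/4)²=361/16
  (1-47/4)²=1849/16
Σ(x-μ)² = 683/2
σ² = (683/2)/8 = 683/16

σ = √(683/16) ≈ 6.5336


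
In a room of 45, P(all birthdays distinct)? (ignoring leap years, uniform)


P(all different) = Π(365-i)/365 for i=0..44
= (365/365)×(364/365)×...×(321/365)
= 0.059024

P ≈ 0.0590 ≈ 5.90%


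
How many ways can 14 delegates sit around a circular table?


Circular arrangements of 14 distinct objects: fix one position to break rotational symmetry.
(n-1)! = 13! = 6227020800

6227020800


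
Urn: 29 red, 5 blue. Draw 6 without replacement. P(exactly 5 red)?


Hypergeometric: C(29,5)×C(5,1)/C(34,6)
= 118755×5/1344904 = 20475/46376

P(X=5) = 20475/46376 ≈ 44.15%


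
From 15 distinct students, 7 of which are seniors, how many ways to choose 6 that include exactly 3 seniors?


Choose 3 of the 7 seniors and 3 of the other 8 students:
C(7,3)×C(8,3) = 35×56 = 1960

1960


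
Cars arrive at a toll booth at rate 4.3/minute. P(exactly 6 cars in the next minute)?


Poisson(λ=4.3): P(X=6) = e^(-λ)×λ^k/k!
= e^(-4.3) × 4.3^6 / 6!
≈ 0.01356855901 × 6321.363049 / 720 ≈ 0.119127

P(X=6) ≈ 0.119127 ≈ 11.91%


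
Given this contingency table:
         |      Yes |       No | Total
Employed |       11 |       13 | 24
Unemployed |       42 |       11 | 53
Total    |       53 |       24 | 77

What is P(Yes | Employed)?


P(Yes | Employed) = 11/(11+13) = 11/24

P(Yes|Employed) = 11/24 ≈ 45.83%


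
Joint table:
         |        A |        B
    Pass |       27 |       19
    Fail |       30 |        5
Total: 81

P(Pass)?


P(Pass) = (27+19)/81 = 46/81

P(Pass) = 46/81 ≈ 56.79%


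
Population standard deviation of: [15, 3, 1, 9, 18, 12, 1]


Mean = 59/7
  (15-59/7)²=2116/49
  (3-59/7)²=1444/49
  (1-59/7)²=2704/49
  (9-59/7)²=16/49
  (18-59/7)²=4489/49
  (12-59/7)²=625/49
  (1-59/7)²=2704/49
Σ(x-μ)² = 2014/7
σ² = (2014/7)/7 = 2014/49

σ = √(2014/49) ≈ 6.4111


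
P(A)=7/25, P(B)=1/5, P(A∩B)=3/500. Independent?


P(A)×P(B) = 7/125
P(A∩B) = 3/500
Not equal → NOT independent

No, not independent


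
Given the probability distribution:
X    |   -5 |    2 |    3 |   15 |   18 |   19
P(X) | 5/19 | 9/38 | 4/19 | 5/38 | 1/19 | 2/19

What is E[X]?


E[X] = Σ x·P(X=x)
= (-5)×(5/19) + (2)×(9/38) + (3)×(4/19) + (15)×(5/38) + (18)×(1/19) + (19)×(2/19)
= 179/38

E[X] = 179/38


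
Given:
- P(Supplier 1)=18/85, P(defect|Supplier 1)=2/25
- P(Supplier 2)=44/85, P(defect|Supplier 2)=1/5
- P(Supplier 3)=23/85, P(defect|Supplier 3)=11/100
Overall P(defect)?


P(B) = Σ P(B|Aᵢ)×P(Aᵢ)
  2/25×18/85 = 36/2125
  1/5×44/85 = 44/425
  11/100×23/85 = 253/8500
Sum = 1277/8500

P(defect) = 1277/8500 ≈ 15.02%


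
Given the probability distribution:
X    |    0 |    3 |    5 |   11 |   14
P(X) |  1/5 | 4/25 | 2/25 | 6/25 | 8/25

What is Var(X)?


E[X] = 8
E[X²] = 476/5
Var(X) = E[X²] - (E[X])² = 476/5 - 64 = 156/5

Var(X) = 156/5 ≈ 31.2000


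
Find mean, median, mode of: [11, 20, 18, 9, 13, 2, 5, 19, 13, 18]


Sorted: [2, 5, 9, 11, 13, 13, 18, 18, 19, 20]
Mean = 128/10 = 64/5
Median = 13
Freq: {11: 1, 20: 1, 18: 2, 9: 1, 13: 2, 2: 1, 5: 1, 19: 1}
Mode: [13, 18]

Mean=64/5, Median=13, Mode=[13, 18]


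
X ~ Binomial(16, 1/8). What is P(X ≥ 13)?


P(X ≥ 13) = Σ P(X=i) for i=13..16
P(X=13) = 12005/17592186044416
P(X=14) = 735/35184372088832
P(X=15) = 7/17592186044416
P(X=16) = 1/281474976710656
Sum = 198073/281474976710656

P(X ≥ 13) = 198073/281474976710656 ≈ 0.00%


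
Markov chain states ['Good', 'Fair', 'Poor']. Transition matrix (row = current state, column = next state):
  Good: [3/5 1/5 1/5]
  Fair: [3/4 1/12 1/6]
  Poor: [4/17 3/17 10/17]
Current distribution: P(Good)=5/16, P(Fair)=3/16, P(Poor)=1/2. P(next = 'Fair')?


P(next=Fair) = Σᵢ P(now=i)×P(i→Fair)
= 5/16×1/5 + 3/16×1/12 + 1/2×3/17
= 1/16 + 1/64 + 3/34 = 181/1088

P = 181/1088 ≈ 0.1664


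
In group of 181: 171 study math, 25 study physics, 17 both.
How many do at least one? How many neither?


|A∪B| = 171+25-17 = 179
Neither = 181-179 = 2

At least one: 179; Neither: 2


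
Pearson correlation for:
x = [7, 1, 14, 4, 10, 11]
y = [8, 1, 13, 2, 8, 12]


n=6, Σx=47, Σy=44, Σxy=459, Σx²=483, Σy²=446
r = (6×459 - 47×44)/√((6×483 - 47²)(6×446 - 44²))
= 686/√(689×740) = 686/√509860 ≈ 686/714.0448 ≈ 0.9607

r ≈ 0.9607


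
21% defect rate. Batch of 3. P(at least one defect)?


P(all good) = (79/100)^3 = 493039/1000000
P(≥1 defect) = 506961/1000000

P = 506961/1000000 ≈ 50.70%


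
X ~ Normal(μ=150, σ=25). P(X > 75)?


z = (75-150)/25 = -3.0
P(X > 75) = 1 - P(Z ≤ -3.0) = 1 - 0.0013 = 0.9987

P(X > 75) ≈ 0.9987


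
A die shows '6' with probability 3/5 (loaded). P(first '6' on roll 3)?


Geometric: P(X=3) = (1-p)^(k-1)×p = (2/5)^2×3/5 = 12/125

P(X=3) = 12/125 ≈ 9.60%


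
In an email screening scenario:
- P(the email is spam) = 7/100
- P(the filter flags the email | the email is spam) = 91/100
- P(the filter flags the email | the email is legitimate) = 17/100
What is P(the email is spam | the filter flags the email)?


Using Bayes' theorem:
P(A|B) = P(B|A)·P(A) / P(B)

P(the filter flags the email) = 91/100 × 7/100 + 17/100 × 93/100
= 637/10000 + 1581/10000 = 1109/5000

P(the email is spam|the filter flags the email) = (637/10000) / (1109/5000) = 637/2218

P(the email is spam|the filter flags the email) = 637/2218 ≈ 28.72%


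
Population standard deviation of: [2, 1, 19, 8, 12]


Mean = 42/5
  (2-42/5)²=1024/25
  (1-42/5)²=1369/25
  (19-42/5)²=2809/25
  (8-42/5)²=4/25
  (12-42/5)²=324/25
Σ(x-μ)² = 1106/5
σ² = (1106/5)/5 = 1106/25

σ = √(1106/25) ≈ 6.6513


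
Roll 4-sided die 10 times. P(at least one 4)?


P(no 4)^10 = (3/4)^10 = 59049/1048576
P(≥1) = 1 - 59049/1048576 = 989527/1048576

P = 989527/1048576 ≈ 94.37%


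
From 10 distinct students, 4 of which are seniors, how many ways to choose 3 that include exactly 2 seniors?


Choose 2 of the 4 seniors and 1 of the other 6 students:
C(4,2)×C(6,1) = 6×6 = 36

36


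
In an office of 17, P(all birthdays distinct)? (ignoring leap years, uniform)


P(all different) = Π(365-i)/365 for i=0..16
= (365/365)×(364/365)×...×(349/365)
= 0.684992

P ≈ 0.6850 ≈ 68.50%


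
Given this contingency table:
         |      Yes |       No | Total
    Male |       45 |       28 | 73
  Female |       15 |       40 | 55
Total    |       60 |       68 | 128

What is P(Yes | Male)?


P(Yes | Male) = 45/(45+28) = 45/73

P(Yes|Male) = 45/73 ≈ 61.64%


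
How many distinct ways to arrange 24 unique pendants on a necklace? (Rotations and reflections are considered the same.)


Free circular arrangements: rotations and reflections both identified.
(n-1)!/2 = 23!/2 = 25852016738884976640000/2 = 12926008369442488320000

12926008369442488320000


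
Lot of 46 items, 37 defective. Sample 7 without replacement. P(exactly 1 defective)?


Hypergeometric: C(37,1)×C(9,6)/C(46,7)
= 37×84/53524680 = 259/4460390

P(X=1) = 259/4460390 ≈ 0.01%


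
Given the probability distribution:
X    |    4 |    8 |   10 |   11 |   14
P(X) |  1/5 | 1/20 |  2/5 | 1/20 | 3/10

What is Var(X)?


E[X] = 199/20
E[X²] = 445/4
Var(X) = E[X²] - (E[X])² = 445/4 - 39601/400 = 4899/400

Var(X) = 4899/400 ≈ 12.2475


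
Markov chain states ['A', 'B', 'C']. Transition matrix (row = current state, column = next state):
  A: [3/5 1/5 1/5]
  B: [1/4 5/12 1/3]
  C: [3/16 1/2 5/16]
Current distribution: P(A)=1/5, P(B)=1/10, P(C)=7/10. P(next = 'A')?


P(next=A) = Σᵢ P(now=i)×P(i→A)
= 1/5×3/5 + 1/10×1/4 + 7/10×3/16
= 3/25 + 1/40 + 21/160 = 221/800

P = 221/800 ≈ 0.2762


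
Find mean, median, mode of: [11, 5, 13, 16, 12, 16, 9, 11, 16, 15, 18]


Sorted: [5, 9, 11, 11, 12, 13, 15, 16, 16, 16, 18]
Mean = 142/11
Median = 13
Freq: {11: 2, 5: 1, 13: 1, 16: 3, 12: 1, 9: 1, 15: 1, 18: 1}
Mode: [16]

Mean=142/11, Median=13, Mode=16


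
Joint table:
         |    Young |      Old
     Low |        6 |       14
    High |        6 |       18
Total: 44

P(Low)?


P(Low) = (6+14)/44 = 20/44 = 5/11

P(Low) = 5/11 ≈ 45.45%


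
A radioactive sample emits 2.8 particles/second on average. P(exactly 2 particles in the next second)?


Poisson(λ=2.8): P(X=2) = e^(-λ)×λ^k/k!
= e^(-2.8) × 2.8^2 / 2!
≈ 0.06081006263 × 7.84 / 2 ≈ 0.238375

P(X=2) ≈ 0.238375 ≈ 23.84%


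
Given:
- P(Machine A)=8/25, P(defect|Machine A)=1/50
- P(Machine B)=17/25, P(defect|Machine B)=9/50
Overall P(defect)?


P(B) = Σ P(B|Aᵢ)×P(Aᵢ)
  1/50×8/25 = 4/625
  9/50×17/25 = 153/1250
Sum = 161/1250

P(defect) = 161/1250 ≈ 12.88%


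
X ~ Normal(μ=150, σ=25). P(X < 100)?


z = (100-150)/25 = -2.0
P(Z < -2.0) = 0.0228

P(X < 100) ≈ 0.0228


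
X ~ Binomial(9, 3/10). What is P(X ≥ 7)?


P(X ≥ 7) = Σ P(X=i) for i=7..9
P(X=7) = 964467/250000000
P(X=8) = 413343/1000000000
P(X=9) = 19683/1000000000
Sum = 2145447/500000000

P(X ≥ 7) = 2145447/500000000 ≈ 0.43%


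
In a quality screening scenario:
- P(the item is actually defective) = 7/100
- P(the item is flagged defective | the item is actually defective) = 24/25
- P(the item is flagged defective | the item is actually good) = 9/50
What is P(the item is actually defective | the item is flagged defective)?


Using Bayes' theorem:
P(A|B) = P(B|A)·P(A) / P(B)

P(the item is flagged defective) = 24/25 × 7/100 + 9/50 × 93/100
= 42/625 + 837/5000 = 1173/5000

P(the item is actually defective|the item is flagged defective) = (42/625) / (1173/5000) = 112/391

P(the item is actually defective|the item is flagged defective) = 112/391 ≈ 28.64%


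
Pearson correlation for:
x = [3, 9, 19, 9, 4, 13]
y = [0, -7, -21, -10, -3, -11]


n=6, Σx=57, Σy=-52, Σxy=-707, Σx²=717, Σy²=720
r = (6×(-707) - 57×(-52))/√((6×717 - 57²)(6×720 - (-52)²))
= -1278/√(1053×1616) = -1278/√1701648 ≈ -1278/1304.4723 ≈ -0.9797

r ≈ -0.9797


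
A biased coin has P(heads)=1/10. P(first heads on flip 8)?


Geometric: P(X=8) = (1-p)^(k-1)×p = (9/10)^7×1/10 = 4782969/100000000

P(X=8) = 4782969/100000000 ≈ 4.78%


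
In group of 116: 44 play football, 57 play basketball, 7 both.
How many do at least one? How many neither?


|A∪B| = 44+57-7 = 94
Neither = 116-94 = 22

At least one: 94; Neither: 22


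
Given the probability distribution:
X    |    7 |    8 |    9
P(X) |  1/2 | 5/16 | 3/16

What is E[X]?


E[X] = Σ x·P(X=x)
= (7)×(1/2) + (8)×(5/16) + (9)×(3/16)
= 123/16

E[X] = 123/16


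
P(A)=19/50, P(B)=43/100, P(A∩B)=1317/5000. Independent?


P(A)×P(B) = 817/5000
P(A∩B) = 1317/5000
Not equal → NOT independent

No, not independent


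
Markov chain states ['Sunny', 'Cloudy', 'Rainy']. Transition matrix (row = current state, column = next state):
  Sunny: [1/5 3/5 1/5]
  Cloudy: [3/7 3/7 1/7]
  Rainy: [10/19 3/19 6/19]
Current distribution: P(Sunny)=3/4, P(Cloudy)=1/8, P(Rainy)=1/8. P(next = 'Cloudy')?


P(next=Cloudy) = Σᵢ P(now=i)×P(i→Cloudy)
= 3/4×3/5 + 1/8×3/7 + 1/8×3/19
= 9/20 + 3/56 + 3/152 = 348/665

P = 348/665 ≈ 0.5233


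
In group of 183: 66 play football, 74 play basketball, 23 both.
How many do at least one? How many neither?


|A∪B| = 66+74-23 = 117
Neither = 183-117 = 66

At least one: 117; Neither: 66


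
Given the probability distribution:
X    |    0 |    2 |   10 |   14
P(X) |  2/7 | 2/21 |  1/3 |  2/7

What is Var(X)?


E[X] = 158/21
E[X²] = 628/7
Var(X) = E[X²] - (E[X])² = 628/7 - 24964/441 = 14600/441

Var(X) = 14600/441 ≈ 33.1066


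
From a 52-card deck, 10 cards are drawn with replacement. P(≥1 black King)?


P(not a black King) = 50/52 = 25/26
P(none in 10 draws) = (25/26)^10 = 95367431640625/141167095653376
P(≥1 black King) = 1 - 95367431640625/141167095653376 = 45799664012751/141167095653376

P = 45799664012751/141167095653376 ≈ 32.44%


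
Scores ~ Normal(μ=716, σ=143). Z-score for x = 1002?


z = (x - μ)/σ = (1002 - 716)/143 = 2.0

z = 2.0


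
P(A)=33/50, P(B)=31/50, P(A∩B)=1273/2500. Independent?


P(A)×P(B) = 1023/2500
P(A∩B) = 1273/2500
Not equal → NOT independent

No, not independent


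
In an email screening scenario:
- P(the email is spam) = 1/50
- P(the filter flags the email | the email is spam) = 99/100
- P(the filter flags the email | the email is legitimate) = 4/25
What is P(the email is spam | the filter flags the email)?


Using Bayes' theorem:
P(A|B) = P(B|A)·P(A) / P(B)

P(the filter flags the email) = 99/100 × 1/50 + 4/25 × 49/50
= 99/5000 + 98/625 = 883/5000

P(the email is spam|the filter flags the email) = (99/5000) / (883/5000) = 99/883

P(the email is spam|the filter flags the email) = 99/883 ≈ 11.21%
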